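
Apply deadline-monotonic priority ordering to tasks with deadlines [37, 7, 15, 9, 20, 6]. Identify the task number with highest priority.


Sort tasks by relative deadline (ascending):
  Task 6: deadline = 6
  Task 2: deadline = 7
  Task 4: deadline = 9
  Task 3: deadline = 15
  Task 5: deadline = 20
  Task 1: deadline = 37
Priority order (highest first): [6, 2, 4, 3, 5, 1]
Highest priority task = 6

6


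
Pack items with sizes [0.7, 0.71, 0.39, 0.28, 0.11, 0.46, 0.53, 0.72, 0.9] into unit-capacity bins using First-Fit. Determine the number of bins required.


Place items sequentially using First-Fit:
  Item 0.7 -> new Bin 1
  Item 0.71 -> new Bin 2
  Item 0.39 -> new Bin 3
  Item 0.28 -> Bin 1 (now 0.98)
  Item 0.11 -> Bin 2 (now 0.82)
  Item 0.46 -> Bin 3 (now 0.85)
  Item 0.53 -> new Bin 4
  Item 0.72 -> new Bin 5
  Item 0.9 -> new Bin 6
Total bins used = 6

6


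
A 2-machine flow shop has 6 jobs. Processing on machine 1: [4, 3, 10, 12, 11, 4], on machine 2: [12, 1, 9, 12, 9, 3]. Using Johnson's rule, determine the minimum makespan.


Apply Johnson's rule:
  Group 1 (a <= b): [(1, 4, 12), (4, 12, 12)]
  Group 2 (a > b): [(3, 10, 9), (5, 11, 9), (6, 4, 3), (2, 3, 1)]
Optimal job order: [1, 4, 3, 5, 6, 2]
Schedule:
  Job 1: M1 done at 4, M2 done at 16
  Job 4: M1 done at 16, M2 done at 28
  Job 3: M1 done at 26, M2 done at 37
  Job 5: M1 done at 37, M2 done at 46
  Job 6: M1 done at 41, M2 done at 49
  Job 2: M1 done at 44, M2 done at 50
Makespan = 50

50


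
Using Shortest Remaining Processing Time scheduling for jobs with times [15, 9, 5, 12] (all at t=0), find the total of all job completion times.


Since all jobs arrive at t=0, SRPT equals SPT ordering.
SPT order: [5, 9, 12, 15]
Completion times:
  Job 1: p=5, C=5
  Job 2: p=9, C=14
  Job 3: p=12, C=26
  Job 4: p=15, C=41
Total completion time = 5 + 14 + 26 + 41 = 86

86


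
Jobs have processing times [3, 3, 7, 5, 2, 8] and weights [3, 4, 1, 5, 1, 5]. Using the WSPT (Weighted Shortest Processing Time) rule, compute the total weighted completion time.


Compute p/w ratios and sort ascending (WSPT): [(3, 4), (3, 3), (5, 5), (8, 5), (2, 1), (7, 1)]
Compute weighted completion times:
  Job (p=3,w=4): C=3, w*C=4*3=12
  Job (p=3,w=3): C=6, w*C=3*6=18
  Job (p=5,w=5): C=11, w*C=5*11=55
  Job (p=8,w=5): C=19, w*C=5*19=95
  Job (p=2,w=1): C=21, w*C=1*21=21
  Job (p=7,w=1): C=28, w*C=1*28=28
Total weighted completion time = 229

229


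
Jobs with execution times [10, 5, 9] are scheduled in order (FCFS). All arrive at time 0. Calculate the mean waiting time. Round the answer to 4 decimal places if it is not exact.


FCFS order (as given): [10, 5, 9]
Waiting times:
  Job 1: wait = 0
  Job 2: wait = 10
  Job 3: wait = 15
Sum of waiting times = 25
Average waiting time = 25/3 = 8.3333

8.3333


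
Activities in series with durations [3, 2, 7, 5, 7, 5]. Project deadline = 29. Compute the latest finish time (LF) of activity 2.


LF(activity 2) = deadline - sum of successor durations
Successors: activities 3 through 6 with durations [7, 5, 7, 5]
Sum of successor durations = 24
LF = 29 - 24 = 5

5


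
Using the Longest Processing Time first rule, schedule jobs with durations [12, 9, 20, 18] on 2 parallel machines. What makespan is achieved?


Sort jobs in decreasing order (LPT): [20, 18, 12, 9]
Assign each job to the least loaded machine:
  Machine 1: jobs [20, 9], load = 29
  Machine 2: jobs [18, 12], load = 30
Makespan = max load = 30

30


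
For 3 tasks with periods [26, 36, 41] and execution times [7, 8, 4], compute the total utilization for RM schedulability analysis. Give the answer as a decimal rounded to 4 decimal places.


Compute individual utilizations (exact fractions):
  Task 1: C/T = 7/26 (approx. 0.2692)
  Task 2: C/T = 8/36 = 2/9 (approx. 0.2222)
  Task 3: C/T = 4/41 (approx. 0.0976)
Total utilization U = 7/26 + 2/9 + 4/41 = 5651/9594
Rounded to 4 decimal places: U = 0.5890
RM (Liu & Layland) bound for 3 tasks = 0.779763; compare with U = 5651/9594 (approx. 0.589014)
U <= bound, so schedulable by RM sufficient condition.

0.5890


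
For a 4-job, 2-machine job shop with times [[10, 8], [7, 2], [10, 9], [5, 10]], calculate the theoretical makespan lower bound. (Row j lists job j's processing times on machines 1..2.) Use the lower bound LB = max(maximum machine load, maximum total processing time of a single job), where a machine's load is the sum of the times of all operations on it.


Machine loads:
  Machine 1: 10 + 7 + 10 + 5 = 32
  Machine 2: 8 + 2 + 9 + 10 = 29
Max machine load = 32
Job totals:
  Job 1: 18
  Job 2: 9
  Job 3: 19
  Job 4: 15
Max job total = 19
Lower bound = max(32, 19) = 32

32


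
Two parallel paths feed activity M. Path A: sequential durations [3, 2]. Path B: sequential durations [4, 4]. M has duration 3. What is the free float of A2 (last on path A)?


ES(A2) = sum of predecessors on chain A = 3
EF(A2) = ES + duration = 3 + 2 = 5
Successor of A2 is M. ES(M) = max(sum(A), sum(B)) = max(5, 8) = 8
Free float = ES(successor) - EF(current) = 8 - 5 = 3

3


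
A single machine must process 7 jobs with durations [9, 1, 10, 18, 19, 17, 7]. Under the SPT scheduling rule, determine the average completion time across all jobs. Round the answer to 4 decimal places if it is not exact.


Sort jobs by processing time (SPT order): [1, 7, 9, 10, 17, 18, 19]
Compute completion times sequentially:
  Job 1: processing = 1, completes at 1
  Job 2: processing = 7, completes at 8
  Job 3: processing = 9, completes at 17
  Job 4: processing = 10, completes at 27
  Job 5: processing = 17, completes at 44
  Job 6: processing = 18, completes at 62
  Job 7: processing = 19, completes at 81
Sum of completion times = 240
Average completion time = 240/7 = 34.2857

34.2857


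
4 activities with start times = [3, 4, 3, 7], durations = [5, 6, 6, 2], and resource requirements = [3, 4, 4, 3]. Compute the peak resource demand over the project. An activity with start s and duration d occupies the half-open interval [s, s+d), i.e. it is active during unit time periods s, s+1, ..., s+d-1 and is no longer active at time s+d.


Each activity i is active on [start_i, start_i + duration_i).
Compute total resource usage per time slot:
  t=0: active resources = [], total = 0
  t=1: active resources = [], total = 0
  t=2: active resources = [], total = 0
  t=3: active resources = [3, 4], total = 7
  t=4: active resources = [3, 4, 4], total = 11
  t=5: active resources = [3, 4, 4], total = 11
  t=6: active resources = [3, 4, 4], total = 11
  t=7: active resources = [3, 4, 4, 3], total = 14
  t=8: active resources = [4, 4, 3], total = 11
  t=9: active resources = [4], total = 4
Peak resource demand = 14

14


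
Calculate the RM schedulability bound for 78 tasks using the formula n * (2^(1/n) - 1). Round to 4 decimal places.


Compute 2^(1/78) = 1.0089261045
Subtract 1: 1.0089261045 - 1 = 0.0089261045
Multiply by n: 78 * 0.0089261045 = 0.6962361510
Round to 4 dp: 0.6962

0.6962


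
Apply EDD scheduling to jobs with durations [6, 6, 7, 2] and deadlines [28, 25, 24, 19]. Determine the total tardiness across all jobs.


Sort by due date (EDD order): [(2, 19), (7, 24), (6, 25), (6, 28)]
Compute completion times and tardiness:
  Job 1: p=2, d=19, C=2, tardiness=max(0,2-19)=0
  Job 2: p=7, d=24, C=9, tardiness=max(0,9-24)=0
  Job 3: p=6, d=25, C=15, tardiness=max(0,15-25)=0
  Job 4: p=6, d=28, C=21, tardiness=max(0,21-28)=0
Total tardiness = 0

0


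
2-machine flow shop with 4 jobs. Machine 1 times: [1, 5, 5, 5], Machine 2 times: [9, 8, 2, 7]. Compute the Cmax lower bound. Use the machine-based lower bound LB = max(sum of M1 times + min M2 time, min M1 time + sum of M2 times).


LB1 = sum(M1 times) + min(M2 times) = 16 + 2 = 18
LB2 = min(M1 times) + sum(M2 times) = 1 + 26 = 27
Lower bound = max(LB1, LB2) = max(18, 27) = 27

27


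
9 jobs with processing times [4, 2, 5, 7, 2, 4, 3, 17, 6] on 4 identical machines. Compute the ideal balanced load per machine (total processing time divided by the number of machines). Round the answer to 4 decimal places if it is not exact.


Total processing time = 4 + 2 + 5 + 7 + 2 + 4 + 3 + 17 + 6 = 50
Number of machines = 4
Ideal balanced load = 50 / 4 = 12.5

12.5


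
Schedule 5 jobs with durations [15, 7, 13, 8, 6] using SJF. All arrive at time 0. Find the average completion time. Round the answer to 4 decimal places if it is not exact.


SJF order (ascending): [6, 7, 8, 13, 15]
Completion times:
  Job 1: burst=6, C=6
  Job 2: burst=7, C=13
  Job 3: burst=8, C=21
  Job 4: burst=13, C=34
  Job 5: burst=15, C=49
Average completion = 123/5 = 24.6

24.6


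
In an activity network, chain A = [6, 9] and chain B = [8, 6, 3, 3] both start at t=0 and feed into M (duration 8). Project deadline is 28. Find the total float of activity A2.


Forward pass: ES(A2) = sum of predecessors on chain A = 6
EF = ES + duration = 6 + 9 = 15
Backward pass: LF(M) = deadline = 28; LS(M) = 28 - 8 = 20
LF(A2) = LS(M) - sum(successors on chain A) = 20 - 0 = 20
LS = LF - duration = 20 - 9 = 11
Total float = LS - ES = 11 - 6 = 5

5


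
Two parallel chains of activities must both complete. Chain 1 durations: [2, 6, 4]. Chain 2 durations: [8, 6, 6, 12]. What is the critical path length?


Path A total = 2 + 6 + 4 = 12
Path B total = 8 + 6 + 6 + 12 = 32
Critical path = longest path = max(12, 32) = 32

32


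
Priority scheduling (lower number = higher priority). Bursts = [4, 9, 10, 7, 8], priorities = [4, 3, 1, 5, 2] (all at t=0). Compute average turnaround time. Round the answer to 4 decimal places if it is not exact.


Sort by priority (ascending = highest first):
Order: [(1, 10), (2, 8), (3, 9), (4, 4), (5, 7)]
Completion times:
  Priority 1, burst=10, C=10
  Priority 2, burst=8, C=18
  Priority 3, burst=9, C=27
  Priority 4, burst=4, C=31
  Priority 5, burst=7, C=38
Average turnaround = 124/5 = 24.8

24.8


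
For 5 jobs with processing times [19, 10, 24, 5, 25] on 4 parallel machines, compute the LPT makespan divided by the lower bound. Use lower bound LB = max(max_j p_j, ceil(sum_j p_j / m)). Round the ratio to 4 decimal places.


LPT order: [25, 24, 19, 10, 5]
Machine loads after assignment: [25, 24, 19, 15]
LPT makespan = 25
Lower bound = max(max_job, ceil(total/4)) = max(25, 21) = 25
Ratio = 25 / 25 = 1.0

1.0


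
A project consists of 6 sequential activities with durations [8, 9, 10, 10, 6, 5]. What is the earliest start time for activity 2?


Activity 2 starts after activities 1 through 1 complete.
Predecessor durations: [8]
ES = 8 = 8

8


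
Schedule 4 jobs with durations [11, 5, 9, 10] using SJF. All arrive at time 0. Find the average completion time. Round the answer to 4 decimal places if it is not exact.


SJF order (ascending): [5, 9, 10, 11]
Completion times:
  Job 1: burst=5, C=5
  Job 2: burst=9, C=14
  Job 3: burst=10, C=24
  Job 4: burst=11, C=35
Average completion = 78/4 = 19.5

19.5


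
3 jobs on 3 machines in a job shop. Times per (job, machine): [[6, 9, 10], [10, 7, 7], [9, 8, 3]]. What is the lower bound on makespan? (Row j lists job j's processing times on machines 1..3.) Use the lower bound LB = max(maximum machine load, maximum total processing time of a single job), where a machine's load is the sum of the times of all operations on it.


Machine loads:
  Machine 1: 6 + 10 + 9 = 25
  Machine 2: 9 + 7 + 8 = 24
  Machine 3: 10 + 7 + 3 = 20
Max machine load = 25
Job totals:
  Job 1: 25
  Job 2: 24
  Job 3: 20
Max job total = 25
Lower bound = max(25, 25) = 25

25


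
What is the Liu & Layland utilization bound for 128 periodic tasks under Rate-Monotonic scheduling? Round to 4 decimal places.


Compute 2^(1/128) = 1.0054299011
Subtract 1: 1.0054299011 - 1 = 0.0054299011
Multiply by n: 128 * 0.0054299011 = 0.6950273408
Round to 4 dp: 0.6950

0.6950


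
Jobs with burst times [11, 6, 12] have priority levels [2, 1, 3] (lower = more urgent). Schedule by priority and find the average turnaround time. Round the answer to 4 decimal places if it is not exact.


Sort by priority (ascending = highest first):
Order: [(1, 6), (2, 11), (3, 12)]
Completion times:
  Priority 1, burst=6, C=6
  Priority 2, burst=11, C=17
  Priority 3, burst=12, C=29
Average turnaround = 52/3 = 17.3333

17.3333


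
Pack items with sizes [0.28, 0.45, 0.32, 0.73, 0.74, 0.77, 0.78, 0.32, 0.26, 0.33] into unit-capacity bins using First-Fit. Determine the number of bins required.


Place items sequentially using First-Fit:
  Item 0.28 -> new Bin 1
  Item 0.45 -> Bin 1 (now 0.73)
  Item 0.32 -> new Bin 2
  Item 0.73 -> new Bin 3
  Item 0.74 -> new Bin 4
  Item 0.77 -> new Bin 5
  Item 0.78 -> new Bin 6
  Item 0.32 -> Bin 2 (now 0.64)
  Item 0.26 -> Bin 1 (now 0.99)
  Item 0.33 -> Bin 2 (now 0.97)
Total bins used = 6

6


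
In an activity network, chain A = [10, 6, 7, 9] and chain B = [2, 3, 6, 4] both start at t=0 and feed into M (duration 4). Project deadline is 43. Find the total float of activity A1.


Forward pass: ES(A1) = sum of predecessors on chain A = 0
EF = ES + duration = 0 + 10 = 10
Backward pass: LF(M) = deadline = 43; LS(M) = 43 - 4 = 39
LF(A1) = LS(M) - sum(successors on chain A) = 39 - 22 = 17
LS = LF - duration = 17 - 10 = 7
Total float = LS - ES = 7 - 0 = 7

7


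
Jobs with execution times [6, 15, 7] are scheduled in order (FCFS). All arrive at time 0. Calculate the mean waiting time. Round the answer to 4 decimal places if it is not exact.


FCFS order (as given): [6, 15, 7]
Waiting times:
  Job 1: wait = 0
  Job 2: wait = 6
  Job 3: wait = 21
Sum of waiting times = 27
Average waiting time = 27/3 = 9.0

9.0


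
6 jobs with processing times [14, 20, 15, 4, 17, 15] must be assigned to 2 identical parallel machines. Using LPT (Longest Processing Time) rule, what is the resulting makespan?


Sort jobs in decreasing order (LPT): [20, 17, 15, 15, 14, 4]
Assign each job to the least loaded machine:
  Machine 1: jobs [20, 15, 4], load = 39
  Machine 2: jobs [17, 15, 14], load = 46
Makespan = max load = 46

46


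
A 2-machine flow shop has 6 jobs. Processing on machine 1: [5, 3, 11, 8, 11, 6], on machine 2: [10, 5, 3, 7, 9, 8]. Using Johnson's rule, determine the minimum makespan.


Apply Johnson's rule:
  Group 1 (a <= b): [(2, 3, 5), (1, 5, 10), (6, 6, 8)]
  Group 2 (a > b): [(5, 11, 9), (4, 8, 7), (3, 11, 3)]
Optimal job order: [2, 1, 6, 5, 4, 3]
Schedule:
  Job 2: M1 done at 3, M2 done at 8
  Job 1: M1 done at 8, M2 done at 18
  Job 6: M1 done at 14, M2 done at 26
  Job 5: M1 done at 25, M2 done at 35
  Job 4: M1 done at 33, M2 done at 42
  Job 3: M1 done at 44, M2 done at 47
Makespan = 47

47


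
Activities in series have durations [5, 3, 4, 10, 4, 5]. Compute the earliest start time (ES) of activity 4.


Activity 4 starts after activities 1 through 3 complete.
Predecessor durations: [5, 3, 4]
ES = 5 + 3 + 4 = 12

12


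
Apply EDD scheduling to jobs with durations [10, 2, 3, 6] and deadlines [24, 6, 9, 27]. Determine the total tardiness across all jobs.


Sort by due date (EDD order): [(2, 6), (3, 9), (10, 24), (6, 27)]
Compute completion times and tardiness:
  Job 1: p=2, d=6, C=2, tardiness=max(0,2-6)=0
  Job 2: p=3, d=9, C=5, tardiness=max(0,5-9)=0
  Job 3: p=10, d=24, C=15, tardiness=max(0,15-24)=0
  Job 4: p=6, d=27, C=21, tardiness=max(0,21-27)=0
Total tardiness = 0

0


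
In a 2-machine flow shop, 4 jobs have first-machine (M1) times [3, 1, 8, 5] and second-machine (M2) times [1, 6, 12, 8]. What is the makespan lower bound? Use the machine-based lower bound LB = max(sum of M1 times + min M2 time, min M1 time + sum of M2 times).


LB1 = sum(M1 times) + min(M2 times) = 17 + 1 = 18
LB2 = min(M1 times) + sum(M2 times) = 1 + 27 = 28
Lower bound = max(LB1, LB2) = max(18, 28) = 28

28


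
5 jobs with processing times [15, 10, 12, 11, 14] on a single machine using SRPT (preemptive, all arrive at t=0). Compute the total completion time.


Since all jobs arrive at t=0, SRPT equals SPT ordering.
SPT order: [10, 11, 12, 14, 15]
Completion times:
  Job 1: p=10, C=10
  Job 2: p=11, C=21
  Job 3: p=12, C=33
  Job 4: p=14, C=47
  Job 5: p=15, C=62
Total completion time = 10 + 21 + 33 + 47 + 62 = 173

173


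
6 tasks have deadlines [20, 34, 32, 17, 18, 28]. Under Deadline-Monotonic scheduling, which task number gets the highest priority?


Sort tasks by relative deadline (ascending):
  Task 4: deadline = 17
  Task 5: deadline = 18
  Task 1: deadline = 20
  Task 6: deadline = 28
  Task 3: deadline = 32
  Task 2: deadline = 34
Priority order (highest first): [4, 5, 1, 6, 3, 2]
Highest priority task = 4

4


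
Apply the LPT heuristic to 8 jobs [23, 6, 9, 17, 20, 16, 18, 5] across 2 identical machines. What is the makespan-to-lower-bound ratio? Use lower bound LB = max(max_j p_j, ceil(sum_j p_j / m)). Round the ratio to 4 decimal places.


LPT order: [23, 20, 18, 17, 16, 9, 6, 5]
Machine loads after assignment: [55, 59]
LPT makespan = 59
Lower bound = max(max_job, ceil(total/2)) = max(23, 57) = 57
Ratio = 59 / 57 = 1.0351

1.0351


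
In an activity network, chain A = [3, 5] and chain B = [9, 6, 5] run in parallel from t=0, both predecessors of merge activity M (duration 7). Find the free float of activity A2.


ES(A2) = sum of predecessors on chain A = 3
EF(A2) = ES + duration = 3 + 5 = 8
Successor of A2 is M. ES(M) = max(sum(A), sum(B)) = max(8, 20) = 20
Free float = ES(successor) - EF(current) = 20 - 8 = 12

12


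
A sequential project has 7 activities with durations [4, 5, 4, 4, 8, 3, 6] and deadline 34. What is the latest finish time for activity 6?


LF(activity 6) = deadline - sum of successor durations
Successors: activities 7 through 7 with durations [6]
Sum of successor durations = 6
LF = 34 - 6 = 28

28


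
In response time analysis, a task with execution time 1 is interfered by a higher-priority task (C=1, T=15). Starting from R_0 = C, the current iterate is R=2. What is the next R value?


R_next = C + ceil(R_prev / T_hp) * C_hp
ceil(2 / 15) = ceil(0.1333) = 1
Interference = 1 * 1 = 1
R_next = 1 + 1 = 2
R_next = R_prev, so the iteration has converged (response time = 2).

2


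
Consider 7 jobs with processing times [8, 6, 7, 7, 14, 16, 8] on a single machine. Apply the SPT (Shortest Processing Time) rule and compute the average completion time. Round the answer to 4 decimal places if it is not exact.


Sort jobs by processing time (SPT order): [6, 7, 7, 8, 8, 14, 16]
Compute completion times sequentially:
  Job 1: processing = 6, completes at 6
  Job 2: processing = 7, completes at 13
  Job 3: processing = 7, completes at 20
  Job 4: processing = 8, completes at 28
  Job 5: processing = 8, completes at 36
  Job 6: processing = 14, completes at 50
  Job 7: processing = 16, completes at 66
Sum of completion times = 219
Average completion time = 219/7 = 31.2857

31.2857


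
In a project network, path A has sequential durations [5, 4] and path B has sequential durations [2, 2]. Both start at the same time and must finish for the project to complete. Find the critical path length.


Path A total = 5 + 4 = 9
Path B total = 2 + 2 = 4
Critical path = longest path = max(9, 4) = 9

9


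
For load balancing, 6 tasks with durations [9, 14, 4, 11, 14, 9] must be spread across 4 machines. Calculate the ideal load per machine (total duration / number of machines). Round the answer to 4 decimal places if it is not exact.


Total processing time = 9 + 14 + 4 + 11 + 14 + 9 = 61
Number of machines = 4
Ideal balanced load = 61 / 4 = 15.25

15.25


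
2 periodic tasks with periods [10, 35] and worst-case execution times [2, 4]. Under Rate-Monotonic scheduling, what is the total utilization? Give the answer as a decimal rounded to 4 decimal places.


Compute individual utilizations (exact fractions):
  Task 1: C/T = 2/10 = 1/5 (approx. 0.2)
  Task 2: C/T = 4/35 (approx. 0.1143)
Total utilization U = 1/5 + 4/35 = 11/35
Rounded to 4 decimal places: U = 0.3143
RM (Liu & Layland) bound for 2 tasks = 0.828427; compare with U = 11/35 (approx. 0.314286)
U <= bound, so schedulable by RM sufficient condition.

0.3143


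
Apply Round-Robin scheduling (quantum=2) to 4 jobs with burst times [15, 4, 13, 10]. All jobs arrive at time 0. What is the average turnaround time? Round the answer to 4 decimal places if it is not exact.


Time quantum = 2
Execution trace:
  J1 runs 2 units, time = 2
  J2 runs 2 units, time = 4
  J3 runs 2 units, time = 6
  J4 runs 2 units, time = 8
  J1 runs 2 units, time = 10
  J2 runs 2 units, time = 12
  J3 runs 2 units, time = 14
  J4 runs 2 units, time = 16
  J1 runs 2 units, time = 18
  J3 runs 2 units, time = 20
  J4 runs 2 units, time = 22
  J1 runs 2 units, time = 24
  J3 runs 2 units, time = 26
  J4 runs 2 units, time = 28
  J1 runs 2 units, time = 30
  J3 runs 2 units, time = 32
  J4 runs 2 units, time = 34
  J1 runs 2 units, time = 36
  J3 runs 2 units, time = 38
  J1 runs 2 units, time = 40
  J3 runs 1 units, time = 41
  J1 runs 1 units, time = 42
Finish times: [42, 12, 41, 34]
Average turnaround = 129/4 = 32.25

32.25


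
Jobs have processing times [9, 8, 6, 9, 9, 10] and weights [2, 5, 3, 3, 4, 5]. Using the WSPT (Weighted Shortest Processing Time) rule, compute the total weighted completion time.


Compute p/w ratios and sort ascending (WSPT): [(8, 5), (6, 3), (10, 5), (9, 4), (9, 3), (9, 2)]
Compute weighted completion times:
  Job (p=8,w=5): C=8, w*C=5*8=40
  Job (p=6,w=3): C=14, w*C=3*14=42
  Job (p=10,w=5): C=24, w*C=5*24=120
  Job (p=9,w=4): C=33, w*C=4*33=132
  Job (p=9,w=3): C=42, w*C=3*42=126
  Job (p=9,w=2): C=51, w*C=2*51=102
Total weighted completion time = 562

562


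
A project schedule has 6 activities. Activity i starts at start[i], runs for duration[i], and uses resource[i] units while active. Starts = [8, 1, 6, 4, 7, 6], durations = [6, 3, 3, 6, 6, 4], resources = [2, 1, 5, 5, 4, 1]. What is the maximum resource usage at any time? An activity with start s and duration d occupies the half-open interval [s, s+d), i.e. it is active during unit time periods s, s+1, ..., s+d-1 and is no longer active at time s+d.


Each activity i is active on [start_i, start_i + duration_i).
Compute total resource usage per time slot:
  t=0: active resources = [], total = 0
  t=1: active resources = [1], total = 1
  t=2: active resources = [1], total = 1
  t=3: active resources = [1], total = 1
  t=4: active resources = [5], total = 5
  t=5: active resources = [5], total = 5
  t=6: active resources = [5, 5, 1], total = 11
  t=7: active resources = [5, 5, 4, 1], total = 15
  t=8: active resources = [2, 5, 5, 4, 1], total = 17
  t=9: active resources = [2, 5, 4, 1], total = 12
  t=10: active resources = [2, 4], total = 6
  t=11: active resources = [2, 4], total = 6
  t=12: active resources = [2, 4], total = 6
  t=13: active resources = [2], total = 2
Peak resource demand = 17

17


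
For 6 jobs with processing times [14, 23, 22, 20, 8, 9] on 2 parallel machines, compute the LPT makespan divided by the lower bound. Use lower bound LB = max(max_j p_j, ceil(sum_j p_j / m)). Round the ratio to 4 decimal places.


LPT order: [23, 22, 20, 14, 9, 8]
Machine loads after assignment: [46, 50]
LPT makespan = 50
Lower bound = max(max_job, ceil(total/2)) = max(23, 48) = 48
Ratio = 50 / 48 = 1.0417

1.0417


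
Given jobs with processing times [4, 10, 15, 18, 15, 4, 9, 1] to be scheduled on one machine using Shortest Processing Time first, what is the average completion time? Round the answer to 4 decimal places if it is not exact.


Sort jobs by processing time (SPT order): [1, 4, 4, 9, 10, 15, 15, 18]
Compute completion times sequentially:
  Job 1: processing = 1, completes at 1
  Job 2: processing = 4, completes at 5
  Job 3: processing = 4, completes at 9
  Job 4: processing = 9, completes at 18
  Job 5: processing = 10, completes at 28
  Job 6: processing = 15, completes at 43
  Job 7: processing = 15, completes at 58
  Job 8: processing = 18, completes at 76
Sum of completion times = 238
Average completion time = 238/8 = 29.75

29.75


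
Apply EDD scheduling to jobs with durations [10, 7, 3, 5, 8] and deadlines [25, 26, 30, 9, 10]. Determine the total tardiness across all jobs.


Sort by due date (EDD order): [(5, 9), (8, 10), (10, 25), (7, 26), (3, 30)]
Compute completion times and tardiness:
  Job 1: p=5, d=9, C=5, tardiness=max(0,5-9)=0
  Job 2: p=8, d=10, C=13, tardiness=max(0,13-10)=3
  Job 3: p=10, d=25, C=23, tardiness=max(0,23-25)=0
  Job 4: p=7, d=26, C=30, tardiness=max(0,30-26)=4
  Job 5: p=3, d=30, C=33, tardiness=max(0,33-30)=3
Total tardiness = 10

10


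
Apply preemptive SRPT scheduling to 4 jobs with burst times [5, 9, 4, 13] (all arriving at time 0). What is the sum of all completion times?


Since all jobs arrive at t=0, SRPT equals SPT ordering.
SPT order: [4, 5, 9, 13]
Completion times:
  Job 1: p=4, C=4
  Job 2: p=5, C=9
  Job 3: p=9, C=18
  Job 4: p=13, C=31
Total completion time = 4 + 9 + 18 + 31 = 62

62


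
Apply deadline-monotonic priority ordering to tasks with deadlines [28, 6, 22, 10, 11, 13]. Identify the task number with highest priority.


Sort tasks by relative deadline (ascending):
  Task 2: deadline = 6
  Task 4: deadline = 10
  Task 5: deadline = 11
  Task 6: deadline = 13
  Task 3: deadline = 22
  Task 1: deadline = 28
Priority order (highest first): [2, 4, 5, 6, 3, 1]
Highest priority task = 2

2


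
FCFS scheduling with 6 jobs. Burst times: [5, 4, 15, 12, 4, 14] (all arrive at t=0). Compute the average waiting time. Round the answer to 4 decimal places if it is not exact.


FCFS order (as given): [5, 4, 15, 12, 4, 14]
Waiting times:
  Job 1: wait = 0
  Job 2: wait = 5
  Job 3: wait = 9
  Job 4: wait = 24
  Job 5: wait = 36
  Job 6: wait = 40
Sum of waiting times = 114
Average waiting time = 114/6 = 19.0

19.0


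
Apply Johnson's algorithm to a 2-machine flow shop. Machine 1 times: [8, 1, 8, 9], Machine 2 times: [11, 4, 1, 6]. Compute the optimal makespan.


Apply Johnson's rule:
  Group 1 (a <= b): [(2, 1, 4), (1, 8, 11)]
  Group 2 (a > b): [(4, 9, 6), (3, 8, 1)]
Optimal job order: [2, 1, 4, 3]
Schedule:
  Job 2: M1 done at 1, M2 done at 5
  Job 1: M1 done at 9, M2 done at 20
  Job 4: M1 done at 18, M2 done at 26
  Job 3: M1 done at 26, M2 done at 27
Makespan = 27

27


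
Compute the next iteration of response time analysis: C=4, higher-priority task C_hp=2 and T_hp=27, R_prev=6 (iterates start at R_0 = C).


R_next = C + ceil(R_prev / T_hp) * C_hp
ceil(6 / 27) = ceil(0.2222) = 1
Interference = 1 * 2 = 2
R_next = 4 + 2 = 6
R_next = R_prev, so the iteration has converged (response time = 6).

6


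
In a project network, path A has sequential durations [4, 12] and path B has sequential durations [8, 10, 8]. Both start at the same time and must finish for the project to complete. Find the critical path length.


Path A total = 4 + 12 = 16
Path B total = 8 + 10 + 8 = 26
Critical path = longest path = max(16, 26) = 26

26


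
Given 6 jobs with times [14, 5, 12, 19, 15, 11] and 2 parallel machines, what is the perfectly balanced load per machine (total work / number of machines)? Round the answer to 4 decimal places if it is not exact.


Total processing time = 14 + 5 + 12 + 19 + 15 + 11 = 76
Number of machines = 2
Ideal balanced load = 76 / 2 = 38.0

38.0


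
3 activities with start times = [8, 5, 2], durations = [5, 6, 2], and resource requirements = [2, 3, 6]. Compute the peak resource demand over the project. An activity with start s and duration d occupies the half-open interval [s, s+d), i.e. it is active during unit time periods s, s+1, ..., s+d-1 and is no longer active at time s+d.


Each activity i is active on [start_i, start_i + duration_i).
Compute total resource usage per time slot:
  t=0: active resources = [], total = 0
  t=1: active resources = [], total = 0
  t=2: active resources = [6], total = 6
  t=3: active resources = [6], total = 6
  t=4: active resources = [], total = 0
  t=5: active resources = [3], total = 3
  t=6: active resources = [3], total = 3
  t=7: active resources = [3], total = 3
  t=8: active resources = [2, 3], total = 5
  t=9: active resources = [2, 3], total = 5
  t=10: active resources = [2, 3], total = 5
  t=11: active resources = [2], total = 2
  t=12: active resources = [2], total = 2
Peak resource demand = 6

6


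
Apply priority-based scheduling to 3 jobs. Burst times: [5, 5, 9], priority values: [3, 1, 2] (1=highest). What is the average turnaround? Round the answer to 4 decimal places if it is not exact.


Sort by priority (ascending = highest first):
Order: [(1, 5), (2, 9), (3, 5)]
Completion times:
  Priority 1, burst=5, C=5
  Priority 2, burst=9, C=14
  Priority 3, burst=5, C=19
Average turnaround = 38/3 = 12.6667

12.6667


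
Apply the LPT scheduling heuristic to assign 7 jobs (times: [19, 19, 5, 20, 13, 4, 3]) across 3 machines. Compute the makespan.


Sort jobs in decreasing order (LPT): [20, 19, 19, 13, 5, 4, 3]
Assign each job to the least loaded machine:
  Machine 1: jobs [20, 4, 3], load = 27
  Machine 2: jobs [19, 13], load = 32
  Machine 3: jobs [19, 5], load = 24
Makespan = max load = 32

32


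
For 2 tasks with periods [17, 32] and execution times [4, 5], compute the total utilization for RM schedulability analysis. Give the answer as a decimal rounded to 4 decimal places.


Compute individual utilizations (exact fractions):
  Task 1: C/T = 4/17 (approx. 0.2353)
  Task 2: C/T = 5/32 (approx. 0.1563)
Total utilization U = 4/17 + 5/32 = 213/544
Rounded to 4 decimal places: U = 0.3915
RM (Liu & Layland) bound for 2 tasks = 0.828427; compare with U = 213/544 (approx. 0.391544)
U <= bound, so schedulable by RM sufficient condition.

0.3915


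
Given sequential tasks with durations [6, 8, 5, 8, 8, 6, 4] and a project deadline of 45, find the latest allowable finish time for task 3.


LF(activity 3) = deadline - sum of successor durations
Successors: activities 4 through 7 with durations [8, 8, 6, 4]
Sum of successor durations = 26
LF = 45 - 26 = 19

19


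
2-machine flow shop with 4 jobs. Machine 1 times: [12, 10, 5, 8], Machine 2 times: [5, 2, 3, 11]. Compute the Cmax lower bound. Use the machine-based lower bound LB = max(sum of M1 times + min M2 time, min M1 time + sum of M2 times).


LB1 = sum(M1 times) + min(M2 times) = 35 + 2 = 37
LB2 = min(M1 times) + sum(M2 times) = 5 + 21 = 26
Lower bound = max(LB1, LB2) = max(37, 26) = 37

37


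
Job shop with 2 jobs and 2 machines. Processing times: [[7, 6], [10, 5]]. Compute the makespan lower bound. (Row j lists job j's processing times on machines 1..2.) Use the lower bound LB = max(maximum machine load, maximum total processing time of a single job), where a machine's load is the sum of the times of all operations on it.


Machine loads:
  Machine 1: 7 + 10 = 17
  Machine 2: 6 + 5 = 11
Max machine load = 17
Job totals:
  Job 1: 13
  Job 2: 15
Max job total = 15
Lower bound = max(17, 15) = 17

17


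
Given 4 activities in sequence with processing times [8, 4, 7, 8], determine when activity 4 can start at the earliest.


Activity 4 starts after activities 1 through 3 complete.
Predecessor durations: [8, 4, 7]
ES = 8 + 4 + 7 = 19

19


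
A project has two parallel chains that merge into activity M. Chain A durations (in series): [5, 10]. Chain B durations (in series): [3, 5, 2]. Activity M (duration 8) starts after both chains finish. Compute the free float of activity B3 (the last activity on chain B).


ES(B3) = sum of predecessors on chain B = 8
EF(B3) = ES + duration = 8 + 2 = 10
Successor of B3 is M. ES(M) = max(sum(A), sum(B)) = max(15, 10) = 15
Free float = ES(successor) - EF(current) = 15 - 10 = 5

5


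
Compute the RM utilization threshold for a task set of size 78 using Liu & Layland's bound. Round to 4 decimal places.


Compute 2^(1/78) = 1.0089261045
Subtract 1: 1.0089261045 - 1 = 0.0089261045
Multiply by n: 78 * 0.0089261045 = 0.6962361510
Round to 4 dp: 0.6962

0.6962


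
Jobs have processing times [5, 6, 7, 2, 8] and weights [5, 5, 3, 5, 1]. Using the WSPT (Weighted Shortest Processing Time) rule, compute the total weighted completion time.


Compute p/w ratios and sort ascending (WSPT): [(2, 5), (5, 5), (6, 5), (7, 3), (8, 1)]
Compute weighted completion times:
  Job (p=2,w=5): C=2, w*C=5*2=10
  Job (p=5,w=5): C=7, w*C=5*7=35
  Job (p=6,w=5): C=13, w*C=5*13=65
  Job (p=7,w=3): C=20, w*C=3*20=60
  Job (p=8,w=1): C=28, w*C=1*28=28
Total weighted completion time = 198

198


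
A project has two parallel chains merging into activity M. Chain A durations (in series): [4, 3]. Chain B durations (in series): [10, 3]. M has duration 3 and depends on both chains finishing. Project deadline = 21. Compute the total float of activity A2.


Forward pass: ES(A2) = sum of predecessors on chain A = 4
EF = ES + duration = 4 + 3 = 7
Backward pass: LF(M) = deadline = 21; LS(M) = 21 - 3 = 18
LF(A2) = LS(M) - sum(successors on chain A) = 18 - 0 = 18
LS = LF - duration = 18 - 3 = 15
Total float = LS - ES = 15 - 4 = 11

11


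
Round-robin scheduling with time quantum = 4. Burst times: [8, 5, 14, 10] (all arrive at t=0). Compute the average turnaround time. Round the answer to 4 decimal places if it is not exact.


Time quantum = 4
Execution trace:
  J1 runs 4 units, time = 4
  J2 runs 4 units, time = 8
  J3 runs 4 units, time = 12
  J4 runs 4 units, time = 16
  J1 runs 4 units, time = 20
  J2 runs 1 units, time = 21
  J3 runs 4 units, time = 25
  J4 runs 4 units, time = 29
  J3 runs 4 units, time = 33
  J4 runs 2 units, time = 35
  J3 runs 2 units, time = 37
Finish times: [20, 21, 37, 35]
Average turnaround = 113/4 = 28.25

28.25


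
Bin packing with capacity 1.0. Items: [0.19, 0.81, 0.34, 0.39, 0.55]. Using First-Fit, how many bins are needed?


Place items sequentially using First-Fit:
  Item 0.19 -> new Bin 1
  Item 0.81 -> Bin 1 (now 1.0)
  Item 0.34 -> new Bin 2
  Item 0.39 -> Bin 2 (now 0.73)
  Item 0.55 -> new Bin 3
Total bins used = 3

3


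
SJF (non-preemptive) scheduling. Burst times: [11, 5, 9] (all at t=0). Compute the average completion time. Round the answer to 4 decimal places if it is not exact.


SJF order (ascending): [5, 9, 11]
Completion times:
  Job 1: burst=5, C=5
  Job 2: burst=9, C=14
  Job 3: burst=11, C=25
Average completion = 44/3 = 14.6667

14.6667


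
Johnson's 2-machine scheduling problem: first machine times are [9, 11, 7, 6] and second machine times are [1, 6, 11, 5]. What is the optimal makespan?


Apply Johnson's rule:
  Group 1 (a <= b): [(3, 7, 11)]
  Group 2 (a > b): [(2, 11, 6), (4, 6, 5), (1, 9, 1)]
Optimal job order: [3, 2, 4, 1]
Schedule:
  Job 3: M1 done at 7, M2 done at 18
  Job 2: M1 done at 18, M2 done at 24
  Job 4: M1 done at 24, M2 done at 29
  Job 1: M1 done at 33, M2 done at 34
Makespan = 34

34


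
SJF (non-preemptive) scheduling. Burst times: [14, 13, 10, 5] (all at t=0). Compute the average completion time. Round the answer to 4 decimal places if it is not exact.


SJF order (ascending): [5, 10, 13, 14]
Completion times:
  Job 1: burst=5, C=5
  Job 2: burst=10, C=15
  Job 3: burst=13, C=28
  Job 4: burst=14, C=42
Average completion = 90/4 = 22.5

22.5


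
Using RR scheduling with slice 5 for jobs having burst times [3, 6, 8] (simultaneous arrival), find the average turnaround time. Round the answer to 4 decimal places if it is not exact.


Time quantum = 5
Execution trace:
  J1 runs 3 units, time = 3
  J2 runs 5 units, time = 8
  J3 runs 5 units, time = 13
  J2 runs 1 units, time = 14
  J3 runs 3 units, time = 17
Finish times: [3, 14, 17]
Average turnaround = 34/3 = 11.3333

11.3333


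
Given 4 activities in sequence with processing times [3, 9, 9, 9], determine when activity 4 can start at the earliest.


Activity 4 starts after activities 1 through 3 complete.
Predecessor durations: [3, 9, 9]
ES = 3 + 9 + 9 = 21

21


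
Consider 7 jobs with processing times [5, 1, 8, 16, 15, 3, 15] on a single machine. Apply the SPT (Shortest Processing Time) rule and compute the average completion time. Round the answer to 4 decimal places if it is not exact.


Sort jobs by processing time (SPT order): [1, 3, 5, 8, 15, 15, 16]
Compute completion times sequentially:
  Job 1: processing = 1, completes at 1
  Job 2: processing = 3, completes at 4
  Job 3: processing = 5, completes at 9
  Job 4: processing = 8, completes at 17
  Job 5: processing = 15, completes at 32
  Job 6: processing = 15, completes at 47
  Job 7: processing = 16, completes at 63
Sum of completion times = 173
Average completion time = 173/7 = 24.7143

24.7143


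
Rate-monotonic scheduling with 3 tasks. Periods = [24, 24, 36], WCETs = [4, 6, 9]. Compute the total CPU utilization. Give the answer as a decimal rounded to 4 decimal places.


Compute individual utilizations (exact fractions):
  Task 1: C/T = 4/24 = 1/6 (approx. 0.1667)
  Task 2: C/T = 6/24 = 1/4 (approx. 0.25)
  Task 3: C/T = 9/36 = 1/4 (approx. 0.25)
Total utilization U = 1/6 + 1/4 + 1/4 = 2/3
Rounded to 4 decimal places: U = 0.6667
RM (Liu & Layland) bound for 3 tasks = 0.779763; compare with U = 2/3 (approx. 0.666667)
U <= bound, so schedulable by RM sufficient condition.

0.6667


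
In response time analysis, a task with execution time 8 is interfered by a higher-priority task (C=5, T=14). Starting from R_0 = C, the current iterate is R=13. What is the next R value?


R_next = C + ceil(R_prev / T_hp) * C_hp
ceil(13 / 14) = ceil(0.9286) = 1
Interference = 1 * 5 = 5
R_next = 8 + 5 = 13
R_next = R_prev, so the iteration has converged (response time = 13).

13


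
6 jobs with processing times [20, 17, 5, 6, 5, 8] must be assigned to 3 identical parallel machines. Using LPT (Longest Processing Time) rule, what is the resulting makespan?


Sort jobs in decreasing order (LPT): [20, 17, 8, 6, 5, 5]
Assign each job to the least loaded machine:
  Machine 1: jobs [20], load = 20
  Machine 2: jobs [17, 5], load = 22
  Machine 3: jobs [8, 6, 5], load = 19
Makespan = max load = 22

22


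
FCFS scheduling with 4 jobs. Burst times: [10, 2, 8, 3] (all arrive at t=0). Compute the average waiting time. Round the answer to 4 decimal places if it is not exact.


FCFS order (as given): [10, 2, 8, 3]
Waiting times:
  Job 1: wait = 0
  Job 2: wait = 10
  Job 3: wait = 12
  Job 4: wait = 20
Sum of waiting times = 42
Average waiting time = 42/4 = 10.5

10.5


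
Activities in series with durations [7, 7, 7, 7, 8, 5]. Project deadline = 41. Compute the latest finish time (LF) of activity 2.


LF(activity 2) = deadline - sum of successor durations
Successors: activities 3 through 6 with durations [7, 7, 8, 5]
Sum of successor durations = 27
LF = 41 - 27 = 14

14


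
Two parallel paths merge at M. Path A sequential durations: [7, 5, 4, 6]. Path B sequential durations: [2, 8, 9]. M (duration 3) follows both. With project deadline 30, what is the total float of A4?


Forward pass: ES(A4) = sum of predecessors on chain A = 16
EF = ES + duration = 16 + 6 = 22
Backward pass: LF(M) = deadline = 30; LS(M) = 30 - 3 = 27
LF(A4) = LS(M) - sum(successors on chain A) = 27 - 0 = 27
LS = LF - duration = 27 - 6 = 21
Total float = LS - ES = 21 - 16 = 5

5


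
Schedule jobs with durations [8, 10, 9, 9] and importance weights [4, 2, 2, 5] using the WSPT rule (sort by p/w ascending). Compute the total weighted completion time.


Compute p/w ratios and sort ascending (WSPT): [(9, 5), (8, 4), (9, 2), (10, 2)]
Compute weighted completion times:
  Job (p=9,w=5): C=9, w*C=5*9=45
  Job (p=8,w=4): C=17, w*C=4*17=68
  Job (p=9,w=2): C=26, w*C=2*26=52
  Job (p=10,w=2): C=36, w*C=2*36=72
Total weighted completion time = 237

237


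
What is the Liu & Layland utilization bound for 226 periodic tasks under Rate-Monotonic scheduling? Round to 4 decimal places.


Compute 2^(1/226) = 1.0030717310
Subtract 1: 1.0030717310 - 1 = 0.0030717310
Multiply by n: 226 * 0.0030717310 = 0.6942112060
Round to 4 dp: 0.6942

0.6942


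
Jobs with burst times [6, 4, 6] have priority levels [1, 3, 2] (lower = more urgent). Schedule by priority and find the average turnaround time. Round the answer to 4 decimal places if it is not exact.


Sort by priority (ascending = highest first):
Order: [(1, 6), (2, 6), (3, 4)]
Completion times:
  Priority 1, burst=6, C=6
  Priority 2, burst=6, C=12
  Priority 3, burst=4, C=16
Average turnaround = 34/3 = 11.3333

11.3333
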